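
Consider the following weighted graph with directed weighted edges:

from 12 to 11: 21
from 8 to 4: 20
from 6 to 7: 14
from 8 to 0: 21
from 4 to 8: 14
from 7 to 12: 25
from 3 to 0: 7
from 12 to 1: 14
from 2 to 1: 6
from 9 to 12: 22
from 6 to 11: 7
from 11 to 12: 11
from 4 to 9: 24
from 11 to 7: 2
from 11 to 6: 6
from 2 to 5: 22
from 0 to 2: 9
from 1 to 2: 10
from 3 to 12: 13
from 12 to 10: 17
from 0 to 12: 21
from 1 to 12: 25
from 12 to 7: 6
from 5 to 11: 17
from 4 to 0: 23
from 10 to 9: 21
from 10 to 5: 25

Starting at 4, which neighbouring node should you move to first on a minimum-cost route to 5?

0

Enumerating some paths:
4–0–12–10–5: 23+21+17+25 = 86
4–0–2–5: 23+9+22 = 54
4–8–0–2–5: 14+21+9+22 = 66
Cheapest is 4–0–2–5 at 54.
So from 4 the first move is to 0.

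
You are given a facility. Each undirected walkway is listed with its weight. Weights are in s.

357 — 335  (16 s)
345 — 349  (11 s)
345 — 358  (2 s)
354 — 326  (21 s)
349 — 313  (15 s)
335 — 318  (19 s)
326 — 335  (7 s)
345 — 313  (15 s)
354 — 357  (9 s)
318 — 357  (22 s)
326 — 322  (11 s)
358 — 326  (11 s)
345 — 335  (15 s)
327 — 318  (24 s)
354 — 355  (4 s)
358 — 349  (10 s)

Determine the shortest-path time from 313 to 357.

Shortest distances from 313:
313: 0
345: 15  (via 313)
349: 15  (via 313)
358: 17  (via 345)
326: 28  (via 358)
335: 30  (via 345)
322: 39  (via 326)
357: 46  (via 335)
Shortest route: 313 → 345 → 335 → 357 = 46 s.

46 s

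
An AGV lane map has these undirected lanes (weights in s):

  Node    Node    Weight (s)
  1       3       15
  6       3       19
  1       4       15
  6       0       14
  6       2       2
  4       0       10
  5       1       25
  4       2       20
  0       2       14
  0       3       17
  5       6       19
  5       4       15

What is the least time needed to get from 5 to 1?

Running Dijkstra from 5:
5: 0
4: 15  (via 5)
6: 19  (via 5)
2: 21  (via 6)
0: 25  (via 4)
1: 25  (via 5)
Shortest route: 5–1 = 25 s.

25 s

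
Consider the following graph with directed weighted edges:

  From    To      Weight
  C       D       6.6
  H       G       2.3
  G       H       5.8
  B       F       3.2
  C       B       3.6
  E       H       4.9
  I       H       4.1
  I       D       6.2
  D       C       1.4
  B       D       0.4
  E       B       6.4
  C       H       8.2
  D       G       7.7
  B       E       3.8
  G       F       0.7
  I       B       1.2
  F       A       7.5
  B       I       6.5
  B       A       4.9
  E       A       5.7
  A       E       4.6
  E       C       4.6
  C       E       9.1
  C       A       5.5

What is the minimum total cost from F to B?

Compare a few routes:
F → A → E → B: 7.5+4.6+6.4 = 18.5
F → A → E → C → B: 7.5+4.6+4.6+3.6 = 20.3
Cheapest is F → A → E → B at 18.5.

18.5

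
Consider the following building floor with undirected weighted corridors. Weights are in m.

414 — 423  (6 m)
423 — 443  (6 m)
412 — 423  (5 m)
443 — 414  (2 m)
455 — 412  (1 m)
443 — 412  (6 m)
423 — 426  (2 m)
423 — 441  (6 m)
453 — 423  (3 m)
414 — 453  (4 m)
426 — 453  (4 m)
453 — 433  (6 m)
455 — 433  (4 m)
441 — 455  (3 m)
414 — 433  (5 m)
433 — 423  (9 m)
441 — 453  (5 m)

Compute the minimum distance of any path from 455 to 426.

Settle nodes by increasing distance from 455:
455: 0
412: 1  (via 455)
441: 3  (via 455)
433: 4  (via 455)
423: 6  (via 412)
443: 7  (via 412)
426: 8  (via 423)
Shortest route: 455 → 412 → 423 → 426 = 8 m.

8 m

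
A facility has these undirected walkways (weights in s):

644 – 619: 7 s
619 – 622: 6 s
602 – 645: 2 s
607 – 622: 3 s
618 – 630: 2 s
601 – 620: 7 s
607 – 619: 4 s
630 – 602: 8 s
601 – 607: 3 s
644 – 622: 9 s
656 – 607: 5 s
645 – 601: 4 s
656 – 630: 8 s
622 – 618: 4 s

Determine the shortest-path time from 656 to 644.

Enumerating some paths:
656 → 607 → 622 → 619 → 644: 5+3+6+7 = 21
656 → 630 → 618 → 622 → 644: 8+2+4+9 = 23
656 → 607 → 622 → 644: 5+3+9 = 17
656 → 607 → 619 → 644: 5+4+7 = 16
Cheapest is 656 → 607 → 619 → 644 at 16 s.

16 s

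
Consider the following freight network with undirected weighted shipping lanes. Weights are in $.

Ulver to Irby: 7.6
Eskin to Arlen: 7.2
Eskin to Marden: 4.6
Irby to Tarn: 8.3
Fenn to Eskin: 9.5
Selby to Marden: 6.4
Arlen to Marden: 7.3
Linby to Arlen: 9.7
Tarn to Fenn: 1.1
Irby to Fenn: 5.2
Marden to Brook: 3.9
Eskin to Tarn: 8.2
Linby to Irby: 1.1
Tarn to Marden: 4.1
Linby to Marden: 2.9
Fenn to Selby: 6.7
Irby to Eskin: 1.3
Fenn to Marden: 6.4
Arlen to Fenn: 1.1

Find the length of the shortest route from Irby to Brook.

$7.9

Enumerating some paths:
Irby - Linby - Marden - Brook: 1.1+2.9+3.9 = 7.9
Irby - Eskin - Marden - Brook: 1.3+4.6+3.9 = 9.8
Cheapest is Irby - Linby - Marden - Brook at $7.9.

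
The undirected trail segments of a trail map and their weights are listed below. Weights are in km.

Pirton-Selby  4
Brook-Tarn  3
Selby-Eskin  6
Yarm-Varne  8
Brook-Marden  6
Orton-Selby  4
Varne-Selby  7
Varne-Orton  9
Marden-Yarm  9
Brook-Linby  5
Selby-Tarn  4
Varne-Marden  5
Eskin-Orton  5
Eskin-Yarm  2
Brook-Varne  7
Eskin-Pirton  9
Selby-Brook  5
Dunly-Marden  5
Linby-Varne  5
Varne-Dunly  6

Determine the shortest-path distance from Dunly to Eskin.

Settle nodes by increasing distance from Dunly:
Dunly: 0
Marden: 5  (via Dunly)
Varne: 6  (via Dunly)
Brook: 11  (via Marden)
Linby: 11  (via Varne)
Selby: 13  (via Varne)
Yarm: 14  (via Marden)
Tarn: 14  (via Brook)
Orton: 15  (via Varne)
Eskin: 16  (via Yarm)
Shortest route: Dunly–Marden–Yarm–Eskin = 16 km.

16 km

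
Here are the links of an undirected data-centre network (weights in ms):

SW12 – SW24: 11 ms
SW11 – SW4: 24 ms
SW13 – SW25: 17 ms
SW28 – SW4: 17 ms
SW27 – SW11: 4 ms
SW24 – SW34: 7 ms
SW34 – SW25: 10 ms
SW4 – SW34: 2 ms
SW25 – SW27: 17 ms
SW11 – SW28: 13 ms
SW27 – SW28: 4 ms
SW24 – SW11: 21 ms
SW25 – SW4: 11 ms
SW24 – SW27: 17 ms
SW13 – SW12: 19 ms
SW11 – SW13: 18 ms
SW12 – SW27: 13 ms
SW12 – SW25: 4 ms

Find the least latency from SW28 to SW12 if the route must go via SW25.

Best SW28 to SW25: SW28–SW27–SW25 costing 21
Best SW25 to SW12: SW25–SW12 costing 4
Total via SW25: 21 + 4 = 25 ms.

25 ms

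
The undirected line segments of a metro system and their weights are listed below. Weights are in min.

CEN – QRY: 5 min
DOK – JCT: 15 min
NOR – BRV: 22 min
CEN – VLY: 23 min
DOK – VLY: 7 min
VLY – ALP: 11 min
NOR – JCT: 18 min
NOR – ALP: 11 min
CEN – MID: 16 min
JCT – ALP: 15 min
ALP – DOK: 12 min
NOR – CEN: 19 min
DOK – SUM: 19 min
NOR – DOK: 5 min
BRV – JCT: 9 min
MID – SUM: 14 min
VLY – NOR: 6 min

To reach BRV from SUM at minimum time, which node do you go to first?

Candidate routes:
SUM - DOK - JCT - BRV: 19+15+9 = 43
SUM - DOK - NOR - JCT - BRV: 19+5+18+9 = 51
SUM - DOK - NOR - BRV: 19+5+22 = 46
The minimum is 43 min via SUM - DOK - JCT - BRV.
So from SUM the first move is to DOK.

DOK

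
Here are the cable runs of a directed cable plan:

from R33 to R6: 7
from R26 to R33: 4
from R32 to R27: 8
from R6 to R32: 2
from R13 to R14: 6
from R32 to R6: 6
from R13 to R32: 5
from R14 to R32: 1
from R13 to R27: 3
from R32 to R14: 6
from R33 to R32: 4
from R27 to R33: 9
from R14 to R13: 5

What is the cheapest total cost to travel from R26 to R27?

16

Settle nodes by increasing distance from R26:
R26: 0
R33: 4  (via R26)
R32: 8  (via R33)
R6: 11  (via R33)
R14: 14  (via R32)
R27: 16  (via R32)
Shortest route: R26–R33–R32–R27 = 16.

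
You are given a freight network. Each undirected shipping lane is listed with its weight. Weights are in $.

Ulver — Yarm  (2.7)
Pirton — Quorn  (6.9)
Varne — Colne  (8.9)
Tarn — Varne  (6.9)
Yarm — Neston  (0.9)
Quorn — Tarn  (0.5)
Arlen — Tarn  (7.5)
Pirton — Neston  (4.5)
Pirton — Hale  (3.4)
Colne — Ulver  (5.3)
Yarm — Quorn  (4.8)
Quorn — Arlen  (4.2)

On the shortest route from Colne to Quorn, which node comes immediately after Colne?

Candidate routes:
Colne → Varne → Tarn → Quorn: 8.9+6.9+0.5 = 16.3
Colne → Ulver → Yarm → Quorn: 5.3+2.7+4.8 = 12.8
Cheapest is Colne → Ulver → Yarm → Quorn at $12.8.
So from Colne the first move is to Ulver.

Ulver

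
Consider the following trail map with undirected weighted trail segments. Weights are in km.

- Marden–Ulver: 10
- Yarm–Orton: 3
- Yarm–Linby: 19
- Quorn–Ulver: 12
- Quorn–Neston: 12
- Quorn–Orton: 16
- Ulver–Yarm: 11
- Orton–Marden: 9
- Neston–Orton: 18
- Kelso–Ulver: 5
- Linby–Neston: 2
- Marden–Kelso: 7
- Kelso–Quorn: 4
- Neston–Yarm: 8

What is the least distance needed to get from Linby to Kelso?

18 km

Candidate routes:
Linby → Neston → Quorn → Kelso: 2+12+4 = 18
Linby → Neston → Yarm → Ulver → Kelso: 2+8+11+5 = 26
Linby → Neston → Yarm → Orton → Marden → Kelso: 2+8+3+9+7 = 29
Linby → Neston → Quorn → Ulver → Kelso: 2+12+12+5 = 31
The minimum is 18 km via Linby → Neston → Quorn → Kelso.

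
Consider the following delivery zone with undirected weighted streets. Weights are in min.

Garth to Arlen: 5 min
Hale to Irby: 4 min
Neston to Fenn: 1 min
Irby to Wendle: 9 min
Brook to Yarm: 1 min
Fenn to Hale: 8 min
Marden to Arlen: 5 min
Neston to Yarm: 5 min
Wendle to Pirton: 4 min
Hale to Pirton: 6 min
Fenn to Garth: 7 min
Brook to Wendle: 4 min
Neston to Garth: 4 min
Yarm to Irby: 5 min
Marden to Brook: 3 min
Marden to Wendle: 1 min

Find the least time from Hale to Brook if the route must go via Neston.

Best Hale to Neston: Hale–Fenn–Neston costing 9
Best Neston to Brook: Neston–Yarm–Brook costing 6
Total via Neston: 9 + 6 = 15 min.

15 min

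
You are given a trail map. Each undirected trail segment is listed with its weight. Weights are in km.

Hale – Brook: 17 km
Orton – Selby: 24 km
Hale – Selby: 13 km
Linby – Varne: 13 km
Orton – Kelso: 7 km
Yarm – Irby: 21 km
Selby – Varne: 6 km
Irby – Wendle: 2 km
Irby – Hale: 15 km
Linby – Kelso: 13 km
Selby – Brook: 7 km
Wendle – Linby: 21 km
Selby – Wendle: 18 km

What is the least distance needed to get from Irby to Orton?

Shortest distances from Irby:
Irby: 0
Wendle: 2  (via Irby)
Hale: 15  (via Irby)
Selby: 20  (via Wendle)
Yarm: 21  (via Irby)
Linby: 23  (via Wendle)
Varne: 26  (via Selby)
Brook: 27  (via Selby)
Kelso: 36  (via Linby)
Orton: 43  (via Kelso)
Shortest route: Irby–Wendle–Linby–Kelso–Orton = 43 km.

43 km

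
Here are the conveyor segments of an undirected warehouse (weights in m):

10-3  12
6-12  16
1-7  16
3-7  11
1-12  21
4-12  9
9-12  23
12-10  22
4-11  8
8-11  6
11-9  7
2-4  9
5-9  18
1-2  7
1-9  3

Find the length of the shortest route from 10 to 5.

Settle nodes by increasing distance from 10:
10: 0
3: 12  (via 10)
12: 22  (via 10)
7: 23  (via 3)
4: 31  (via 12)
6: 38  (via 12)
1: 39  (via 7)
11: 39  (via 4)
2: 40  (via 4)
9: 42  (via 1)
8: 45  (via 11)
5: 60  (via 9)
Shortest route: 10–3–7–1–9–5 = 60 m.

60 m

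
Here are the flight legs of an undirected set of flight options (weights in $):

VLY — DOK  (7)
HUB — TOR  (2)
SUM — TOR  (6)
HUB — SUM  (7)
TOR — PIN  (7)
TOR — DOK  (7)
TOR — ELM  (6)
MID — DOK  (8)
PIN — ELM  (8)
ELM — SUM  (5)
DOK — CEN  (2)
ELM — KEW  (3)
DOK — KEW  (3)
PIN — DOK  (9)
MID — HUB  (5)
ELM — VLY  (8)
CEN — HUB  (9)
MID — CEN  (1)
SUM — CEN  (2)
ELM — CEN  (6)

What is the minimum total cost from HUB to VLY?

$15

Candidate routes:
HUB → MID → CEN → DOK → VLY: 5+1+2+7 = 15
HUB → TOR → ELM → VLY: 2+6+8 = 16
Cheapest is HUB → MID → CEN → DOK → VLY at $15.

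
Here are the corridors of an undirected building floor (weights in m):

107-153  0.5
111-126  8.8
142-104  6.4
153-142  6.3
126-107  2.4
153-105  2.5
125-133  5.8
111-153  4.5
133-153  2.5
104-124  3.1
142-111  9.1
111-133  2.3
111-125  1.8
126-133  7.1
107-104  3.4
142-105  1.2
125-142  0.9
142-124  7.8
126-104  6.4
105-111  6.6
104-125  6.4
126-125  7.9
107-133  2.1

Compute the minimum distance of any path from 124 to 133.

8.6 m

Running Dijkstra from 124:
124: 0
104: 3.1  (via 124)
107: 6.5  (via 104)
153: 7  (via 107)
142: 7.8  (via 124)
133: 8.6  (via 107)
Shortest route: 124 → 104 → 107 → 133 = 8.6 m.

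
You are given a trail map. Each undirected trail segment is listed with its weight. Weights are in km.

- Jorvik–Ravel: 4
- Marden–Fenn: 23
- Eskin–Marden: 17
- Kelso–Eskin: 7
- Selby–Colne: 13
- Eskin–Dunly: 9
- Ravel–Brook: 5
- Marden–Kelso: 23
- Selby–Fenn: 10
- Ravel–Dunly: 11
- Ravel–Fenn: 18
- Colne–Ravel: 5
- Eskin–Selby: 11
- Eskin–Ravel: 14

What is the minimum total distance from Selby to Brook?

23 km

Settle nodes by increasing distance from Selby:
Selby: 0
Fenn: 10  (via Selby)
Eskin: 11  (via Selby)
Colne: 13  (via Selby)
Ravel: 18  (via Colne)
Kelso: 18  (via Eskin)
Dunly: 20  (via Eskin)
Jorvik: 22  (via Ravel)
Brook: 23  (via Ravel)
Shortest route: Selby–Colne–Ravel–Brook = 23 km.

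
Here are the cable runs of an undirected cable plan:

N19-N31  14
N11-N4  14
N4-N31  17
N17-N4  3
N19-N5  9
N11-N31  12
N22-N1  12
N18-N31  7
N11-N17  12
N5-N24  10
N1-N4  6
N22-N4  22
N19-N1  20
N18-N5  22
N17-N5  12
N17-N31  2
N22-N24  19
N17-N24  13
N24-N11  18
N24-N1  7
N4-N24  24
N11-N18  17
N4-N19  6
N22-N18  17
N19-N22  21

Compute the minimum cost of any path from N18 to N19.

18

Settle nodes by increasing distance from N18:
N18: 0
N31: 7  (via N18)
N17: 9  (via N31)
N4: 12  (via N17)
N22: 17  (via N18)
N11: 17  (via N18)
N1: 18  (via N4)
N19: 18  (via N4)
Shortest route: N18 → N31 → N17 → N4 → N19 = 18.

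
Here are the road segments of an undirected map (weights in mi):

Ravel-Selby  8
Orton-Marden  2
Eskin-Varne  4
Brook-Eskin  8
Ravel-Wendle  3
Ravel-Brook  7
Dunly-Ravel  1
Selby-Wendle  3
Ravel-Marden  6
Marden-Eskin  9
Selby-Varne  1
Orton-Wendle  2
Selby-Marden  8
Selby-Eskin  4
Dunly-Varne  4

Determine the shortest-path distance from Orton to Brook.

12 mi

Enumerating some paths:
Orton - Wendle - Ravel - Brook: 2+3+7 = 12
Orton - Wendle - Selby - Eskin - Brook: 2+3+4+8 = 17
Orton - Marden - Ravel - Brook: 2+6+7 = 15
Cheapest is Orton - Wendle - Ravel - Brook at 12 mi.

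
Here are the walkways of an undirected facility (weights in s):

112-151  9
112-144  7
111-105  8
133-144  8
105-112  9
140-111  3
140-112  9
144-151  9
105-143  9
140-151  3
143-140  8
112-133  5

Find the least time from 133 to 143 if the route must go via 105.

23 s

Shortest 133→105: 133 → 112 → 105 = 14
Best 105 to 143: 105 → 143 costing 9
Total via 105: 14 + 9 = 23 s.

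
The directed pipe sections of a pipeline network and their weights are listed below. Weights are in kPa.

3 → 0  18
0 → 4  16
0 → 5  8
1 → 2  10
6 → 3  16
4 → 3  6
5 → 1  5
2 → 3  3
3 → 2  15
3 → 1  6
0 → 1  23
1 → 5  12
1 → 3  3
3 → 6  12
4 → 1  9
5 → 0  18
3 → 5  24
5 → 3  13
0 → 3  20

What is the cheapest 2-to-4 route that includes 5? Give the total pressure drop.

Best 2 to 5: 2 → 3 → 1 → 5 costing 21
Best 5 to 4: 5 → 0 → 4 costing 34
Total via 5: 21 + 34 = 55 kPa.

55 kPa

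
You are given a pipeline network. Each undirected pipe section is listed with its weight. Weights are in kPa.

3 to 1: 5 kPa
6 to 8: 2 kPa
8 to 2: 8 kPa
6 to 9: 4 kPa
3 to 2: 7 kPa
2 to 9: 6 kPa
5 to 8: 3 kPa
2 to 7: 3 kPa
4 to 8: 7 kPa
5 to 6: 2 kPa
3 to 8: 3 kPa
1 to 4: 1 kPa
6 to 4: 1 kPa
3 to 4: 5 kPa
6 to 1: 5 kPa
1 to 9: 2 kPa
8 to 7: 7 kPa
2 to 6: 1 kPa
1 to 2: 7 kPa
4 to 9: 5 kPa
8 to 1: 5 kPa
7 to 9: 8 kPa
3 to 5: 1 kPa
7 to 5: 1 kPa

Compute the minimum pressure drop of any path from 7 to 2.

3 kPa

Settle nodes by increasing distance from 7:
7: 0
5: 1  (via 7)
3: 2  (via 5)
2: 3  (via 7)
Shortest route: 7 → 2 = 3 kPa.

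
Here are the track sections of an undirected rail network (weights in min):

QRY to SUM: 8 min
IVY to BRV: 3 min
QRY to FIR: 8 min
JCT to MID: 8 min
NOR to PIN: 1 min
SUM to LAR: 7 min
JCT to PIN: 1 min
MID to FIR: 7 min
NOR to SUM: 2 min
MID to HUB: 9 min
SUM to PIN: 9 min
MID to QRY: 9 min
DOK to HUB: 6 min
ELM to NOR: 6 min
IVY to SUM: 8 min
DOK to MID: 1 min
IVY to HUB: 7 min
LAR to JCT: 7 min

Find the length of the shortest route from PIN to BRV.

14 min

Compare a few routes:
PIN - JCT - LAR - SUM - IVY - BRV: 1+7+7+8+3 = 26
PIN - NOR - SUM - IVY - BRV: 1+2+8+3 = 14
PIN - JCT - MID - DOK - HUB - IVY - BRV: 1+8+1+6+7+3 = 26
PIN - SUM - IVY - BRV: 9+8+3 = 20
The minimum is 14 min via PIN - NOR - SUM - IVY - BRV.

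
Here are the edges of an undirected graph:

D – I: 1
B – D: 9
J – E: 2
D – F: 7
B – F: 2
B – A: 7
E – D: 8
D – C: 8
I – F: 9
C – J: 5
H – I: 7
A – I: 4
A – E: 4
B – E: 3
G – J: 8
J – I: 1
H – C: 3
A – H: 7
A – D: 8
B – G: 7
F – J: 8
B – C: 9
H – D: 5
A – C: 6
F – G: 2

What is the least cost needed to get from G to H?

Shortest distances from G:
G: 0
F: 2  (via G)
B: 4  (via F)
E: 7  (via B)
J: 8  (via G)
D: 9  (via F)
I: 9  (via J)
A: 11  (via B)
C: 13  (via B)
H: 14  (via D)
Shortest route: G–F–D–H = 14.

14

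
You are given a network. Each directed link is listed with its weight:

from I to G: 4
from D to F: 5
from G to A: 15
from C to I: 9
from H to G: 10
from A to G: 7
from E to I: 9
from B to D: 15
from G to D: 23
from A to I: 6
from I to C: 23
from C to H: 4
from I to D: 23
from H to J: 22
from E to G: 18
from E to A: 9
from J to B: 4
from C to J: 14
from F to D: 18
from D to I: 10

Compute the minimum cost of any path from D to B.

Shortest distances from D:
D: 0
F: 5  (via D)
I: 10  (via D)
G: 14  (via I)
A: 29  (via G)
C: 33  (via I)
H: 37  (via C)
J: 47  (via C)
B: 51  (via J)
Shortest route: D–I–C–J–B = 51.

51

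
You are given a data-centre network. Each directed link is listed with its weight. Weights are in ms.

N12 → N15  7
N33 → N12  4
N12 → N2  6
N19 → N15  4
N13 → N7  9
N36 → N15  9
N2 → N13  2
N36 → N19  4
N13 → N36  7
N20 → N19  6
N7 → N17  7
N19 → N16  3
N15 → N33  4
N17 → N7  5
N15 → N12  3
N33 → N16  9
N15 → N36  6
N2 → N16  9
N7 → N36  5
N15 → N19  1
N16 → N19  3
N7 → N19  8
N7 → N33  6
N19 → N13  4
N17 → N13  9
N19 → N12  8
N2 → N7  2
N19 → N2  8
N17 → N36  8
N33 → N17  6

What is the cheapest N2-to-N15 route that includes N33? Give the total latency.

19 ms

Shortest N2→N33: N2 → N7 → N33 = 8
Best N33 to N15: N33 → N12 → N15 costing 11
Total via N33: 8 + 11 = 19 ms.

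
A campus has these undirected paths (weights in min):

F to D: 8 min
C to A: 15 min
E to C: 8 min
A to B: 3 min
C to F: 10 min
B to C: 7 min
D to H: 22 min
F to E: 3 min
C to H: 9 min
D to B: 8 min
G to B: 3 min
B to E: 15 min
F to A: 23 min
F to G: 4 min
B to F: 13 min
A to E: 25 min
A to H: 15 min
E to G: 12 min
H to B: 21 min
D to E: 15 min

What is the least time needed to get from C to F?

Shortest distances from C:
C: 0
B: 7  (via C)
E: 8  (via C)
H: 9  (via C)
A: 10  (via B)
F: 10  (via C)
Shortest route: C → F = 10 min.

10 min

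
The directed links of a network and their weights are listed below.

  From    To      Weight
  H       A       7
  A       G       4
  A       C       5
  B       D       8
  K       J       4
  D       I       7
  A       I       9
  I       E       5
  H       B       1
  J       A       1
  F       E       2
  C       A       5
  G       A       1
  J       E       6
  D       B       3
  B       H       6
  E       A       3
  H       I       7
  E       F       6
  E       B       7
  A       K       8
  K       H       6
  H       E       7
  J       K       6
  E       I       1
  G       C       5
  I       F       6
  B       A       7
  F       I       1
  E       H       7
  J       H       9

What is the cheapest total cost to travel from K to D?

Running Dijkstra from K:
K: 0
J: 4  (via K)
A: 5  (via J)
H: 6  (via K)
B: 7  (via H)
G: 9  (via A)
C: 10  (via A)
E: 10  (via J)
I: 11  (via E)
D: 15  (via B)
Shortest route: K → H → B → D = 15.

15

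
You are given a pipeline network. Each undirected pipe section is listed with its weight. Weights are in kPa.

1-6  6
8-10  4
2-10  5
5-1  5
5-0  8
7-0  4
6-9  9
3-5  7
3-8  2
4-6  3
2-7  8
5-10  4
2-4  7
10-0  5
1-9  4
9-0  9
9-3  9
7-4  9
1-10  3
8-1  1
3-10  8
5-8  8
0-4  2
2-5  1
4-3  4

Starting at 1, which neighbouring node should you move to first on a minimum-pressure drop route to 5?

Candidate routes:
1–5: 5 = 5
1–10–5: 3+4 = 7
Cheapest is 1–5 at 5 kPa.
So from 1 the first move is to 5.

5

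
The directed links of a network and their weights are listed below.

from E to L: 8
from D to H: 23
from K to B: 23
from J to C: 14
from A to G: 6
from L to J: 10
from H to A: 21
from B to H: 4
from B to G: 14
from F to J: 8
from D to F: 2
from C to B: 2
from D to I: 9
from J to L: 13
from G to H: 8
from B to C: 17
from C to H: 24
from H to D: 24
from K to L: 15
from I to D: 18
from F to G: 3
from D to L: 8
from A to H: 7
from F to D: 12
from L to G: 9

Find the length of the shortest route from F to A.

Settle nodes by increasing distance from F:
F: 0
G: 3  (via F)
J: 8  (via F)
H: 11  (via G)
D: 12  (via F)
L: 20  (via D)
I: 21  (via D)
C: 22  (via J)
B: 24  (via C)
A: 32  (via H)
Shortest route: F → G → H → A = 32.

32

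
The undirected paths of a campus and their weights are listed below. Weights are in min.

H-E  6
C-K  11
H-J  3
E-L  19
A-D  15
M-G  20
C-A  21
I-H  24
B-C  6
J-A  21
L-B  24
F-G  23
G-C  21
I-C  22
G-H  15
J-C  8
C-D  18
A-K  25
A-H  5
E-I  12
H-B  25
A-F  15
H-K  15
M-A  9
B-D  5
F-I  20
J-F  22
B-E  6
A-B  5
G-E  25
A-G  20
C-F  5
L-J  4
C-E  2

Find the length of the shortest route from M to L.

21 min

Compare a few routes:
M → A → H → J → L: 9+5+3+4 = 21
M → A → B → C → J → L: 9+5+6+8+4 = 32
M → A → B → E → H → J → L: 9+5+6+6+3+4 = 33
M → A → J → L: 9+21+4 = 34
The minimum is 21 min via M → A → H → J → L.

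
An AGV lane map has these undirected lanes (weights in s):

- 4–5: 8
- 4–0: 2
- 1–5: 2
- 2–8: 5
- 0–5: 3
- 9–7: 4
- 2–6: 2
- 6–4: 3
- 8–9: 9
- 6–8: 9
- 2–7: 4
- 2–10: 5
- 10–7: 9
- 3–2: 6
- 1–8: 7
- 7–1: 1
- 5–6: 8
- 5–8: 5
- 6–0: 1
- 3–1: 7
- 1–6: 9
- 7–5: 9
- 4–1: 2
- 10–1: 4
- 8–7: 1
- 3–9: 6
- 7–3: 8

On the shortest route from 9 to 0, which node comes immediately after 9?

Compare a few routes:
9 → 7 → 1 → 5 → 0: 4+1+2+3 = 10
9 → 7 → 1 → 4 → 0: 4+1+2+2 = 9
9 → 7 → 1 → 4 → 6 → 0: 4+1+2+3+1 = 11
9 → 7 → 2 → 6 → 0: 4+4+2+1 = 11
Cheapest is 9 → 7 → 1 → 4 → 0 at 9 s.
So from 9 the first move is to 7.

7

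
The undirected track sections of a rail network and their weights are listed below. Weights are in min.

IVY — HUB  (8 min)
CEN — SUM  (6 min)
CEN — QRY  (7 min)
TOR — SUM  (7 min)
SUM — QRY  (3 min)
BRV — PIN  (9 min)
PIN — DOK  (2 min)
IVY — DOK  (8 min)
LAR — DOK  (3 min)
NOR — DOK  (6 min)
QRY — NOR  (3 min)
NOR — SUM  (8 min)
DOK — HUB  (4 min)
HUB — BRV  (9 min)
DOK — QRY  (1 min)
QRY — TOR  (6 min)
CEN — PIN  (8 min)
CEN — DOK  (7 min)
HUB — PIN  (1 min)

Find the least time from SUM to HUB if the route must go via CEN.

Best SUM to CEN: SUM–CEN costing 6
Shortest CEN→HUB: CEN–PIN–HUB = 9
Total via CEN: 6 + 9 = 15 min.

15 min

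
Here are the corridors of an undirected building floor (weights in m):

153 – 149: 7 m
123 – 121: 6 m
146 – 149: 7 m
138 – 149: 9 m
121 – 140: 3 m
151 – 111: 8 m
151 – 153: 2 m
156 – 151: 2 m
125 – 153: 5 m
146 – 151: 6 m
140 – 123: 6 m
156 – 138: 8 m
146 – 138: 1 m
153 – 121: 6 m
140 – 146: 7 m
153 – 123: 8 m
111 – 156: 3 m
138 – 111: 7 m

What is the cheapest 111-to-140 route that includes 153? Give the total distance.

Best 111 to 153: 111–156–151–153 costing 7
Best 153 to 140: 153–121–140 costing 9
Total via 153: 7 + 9 = 16 m.

16 m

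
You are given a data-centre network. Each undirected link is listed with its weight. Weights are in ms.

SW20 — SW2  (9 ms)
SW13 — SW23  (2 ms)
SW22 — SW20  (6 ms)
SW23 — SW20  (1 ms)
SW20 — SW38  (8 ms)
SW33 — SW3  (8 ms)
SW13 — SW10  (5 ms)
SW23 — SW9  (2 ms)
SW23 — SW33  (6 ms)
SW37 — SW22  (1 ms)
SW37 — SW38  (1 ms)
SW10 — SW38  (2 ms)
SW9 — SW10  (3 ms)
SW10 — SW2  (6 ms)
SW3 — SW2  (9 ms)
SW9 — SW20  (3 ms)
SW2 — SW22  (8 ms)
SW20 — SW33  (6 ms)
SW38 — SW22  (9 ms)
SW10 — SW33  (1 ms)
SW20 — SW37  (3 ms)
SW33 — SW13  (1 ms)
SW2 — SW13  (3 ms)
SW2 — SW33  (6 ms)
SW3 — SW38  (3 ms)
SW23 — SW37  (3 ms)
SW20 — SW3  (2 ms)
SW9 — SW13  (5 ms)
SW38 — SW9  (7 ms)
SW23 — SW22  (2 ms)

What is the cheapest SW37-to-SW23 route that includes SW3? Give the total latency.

7 ms

Shortest SW37→SW3: SW37–SW38–SW3 = 4
Shortest SW3→SW23: SW3–SW20–SW23 = 3
Total via SW3: 4 + 3 = 7 ms.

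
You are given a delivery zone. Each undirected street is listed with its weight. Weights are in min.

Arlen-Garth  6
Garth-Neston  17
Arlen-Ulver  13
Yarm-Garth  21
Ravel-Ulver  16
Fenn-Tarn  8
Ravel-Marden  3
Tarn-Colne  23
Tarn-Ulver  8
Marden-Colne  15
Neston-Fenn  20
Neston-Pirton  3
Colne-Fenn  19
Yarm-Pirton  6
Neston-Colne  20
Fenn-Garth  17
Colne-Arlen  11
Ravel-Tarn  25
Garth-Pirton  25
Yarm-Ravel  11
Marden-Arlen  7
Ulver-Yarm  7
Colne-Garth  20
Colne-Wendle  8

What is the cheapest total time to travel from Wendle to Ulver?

Settle nodes by increasing distance from Wendle:
Wendle: 0
Colne: 8  (via Wendle)
Arlen: 19  (via Colne)
Marden: 23  (via Colne)
Garth: 25  (via Arlen)
Ravel: 26  (via Marden)
Fenn: 27  (via Colne)
Neston: 28  (via Colne)
Pirton: 31  (via Neston)
Tarn: 31  (via Colne)
Ulver: 32  (via Arlen)
Shortest route: Wendle → Colne → Arlen → Ulver = 32 min.

32 min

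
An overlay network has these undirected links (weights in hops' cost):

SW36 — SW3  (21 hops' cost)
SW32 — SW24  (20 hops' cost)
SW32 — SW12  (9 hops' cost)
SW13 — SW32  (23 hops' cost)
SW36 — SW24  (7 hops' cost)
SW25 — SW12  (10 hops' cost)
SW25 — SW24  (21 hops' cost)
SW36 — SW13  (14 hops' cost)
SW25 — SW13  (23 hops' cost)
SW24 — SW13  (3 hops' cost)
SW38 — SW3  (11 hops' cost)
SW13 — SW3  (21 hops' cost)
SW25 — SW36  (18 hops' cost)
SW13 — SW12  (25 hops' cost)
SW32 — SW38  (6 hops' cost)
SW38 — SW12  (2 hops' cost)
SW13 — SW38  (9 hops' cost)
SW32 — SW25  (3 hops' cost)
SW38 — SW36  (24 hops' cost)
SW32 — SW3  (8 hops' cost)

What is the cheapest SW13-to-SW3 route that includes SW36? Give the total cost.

31 hops' cost

Shortest SW13→SW36: SW13–SW24–SW36 = 10
Best SW36 to SW3: SW36–SW3 costing 21
Total via SW36: 10 + 21 = 31 hops' cost.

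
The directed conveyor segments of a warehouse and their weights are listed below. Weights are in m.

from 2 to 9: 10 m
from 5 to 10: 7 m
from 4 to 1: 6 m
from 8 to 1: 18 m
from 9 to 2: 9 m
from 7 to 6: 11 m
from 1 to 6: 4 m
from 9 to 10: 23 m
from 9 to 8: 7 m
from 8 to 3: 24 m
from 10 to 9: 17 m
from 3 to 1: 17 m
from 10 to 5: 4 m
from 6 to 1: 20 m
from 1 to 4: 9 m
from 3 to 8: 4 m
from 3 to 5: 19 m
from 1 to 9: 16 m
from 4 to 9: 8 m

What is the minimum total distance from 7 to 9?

Compare a few routes:
7 → 6 → 1 → 9: 11+20+16 = 47
7 → 6 → 1 → 4 → 9: 11+20+9+8 = 48
Cheapest is 7 → 6 → 1 → 9 at 47 m.

47 m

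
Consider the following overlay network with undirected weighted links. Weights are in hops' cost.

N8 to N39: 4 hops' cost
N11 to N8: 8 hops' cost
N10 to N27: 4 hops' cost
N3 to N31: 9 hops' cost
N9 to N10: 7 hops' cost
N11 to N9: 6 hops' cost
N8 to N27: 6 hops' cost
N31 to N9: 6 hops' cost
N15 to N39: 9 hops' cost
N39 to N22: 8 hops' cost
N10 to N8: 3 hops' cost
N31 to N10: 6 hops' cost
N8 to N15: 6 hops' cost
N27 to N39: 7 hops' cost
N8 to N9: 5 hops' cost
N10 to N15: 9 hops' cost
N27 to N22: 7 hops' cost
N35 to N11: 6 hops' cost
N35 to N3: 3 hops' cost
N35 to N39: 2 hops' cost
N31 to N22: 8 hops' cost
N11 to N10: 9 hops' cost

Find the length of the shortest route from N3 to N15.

Running Dijkstra from N3:
N3: 0
N35: 3  (via N3)
N39: 5  (via N35)
N31: 9  (via N3)
N11: 9  (via N35)
N8: 9  (via N39)
N10: 12  (via N8)
N27: 12  (via N39)
N22: 13  (via N39)
N9: 14  (via N8)
N15: 14  (via N39)
Shortest route: N3 → N35 → N39 → N15 = 14 hops' cost.

14 hops' cost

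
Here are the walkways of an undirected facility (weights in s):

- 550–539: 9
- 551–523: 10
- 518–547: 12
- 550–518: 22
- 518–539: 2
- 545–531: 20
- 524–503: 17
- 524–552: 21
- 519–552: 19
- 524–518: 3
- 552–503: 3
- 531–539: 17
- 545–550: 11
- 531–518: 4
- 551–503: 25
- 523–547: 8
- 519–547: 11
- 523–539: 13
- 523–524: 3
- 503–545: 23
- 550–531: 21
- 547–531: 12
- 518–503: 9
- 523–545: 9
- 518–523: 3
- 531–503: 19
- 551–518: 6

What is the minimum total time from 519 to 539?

24 s

Candidate routes:
519 → 547 → 523 → 518 → 539: 11+8+3+2 = 24
519 → 547 → 518 → 539: 11+12+2 = 25
The minimum is 24 s via 519 → 547 → 523 → 518 → 539.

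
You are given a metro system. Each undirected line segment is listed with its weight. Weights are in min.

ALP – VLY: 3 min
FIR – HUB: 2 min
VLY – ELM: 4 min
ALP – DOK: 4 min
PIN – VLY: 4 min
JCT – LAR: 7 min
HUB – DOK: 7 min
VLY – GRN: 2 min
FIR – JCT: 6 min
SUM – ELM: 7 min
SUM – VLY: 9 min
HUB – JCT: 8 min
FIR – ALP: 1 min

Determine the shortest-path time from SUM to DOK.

Shortest distances from SUM:
SUM: 0
ELM: 7  (via SUM)
VLY: 9  (via SUM)
GRN: 11  (via VLY)
ALP: 12  (via VLY)
FIR: 13  (via ALP)
PIN: 13  (via VLY)
HUB: 15  (via FIR)
DOK: 16  (via ALP)
Shortest route: SUM–VLY–ALP–DOK = 16 min.

16 min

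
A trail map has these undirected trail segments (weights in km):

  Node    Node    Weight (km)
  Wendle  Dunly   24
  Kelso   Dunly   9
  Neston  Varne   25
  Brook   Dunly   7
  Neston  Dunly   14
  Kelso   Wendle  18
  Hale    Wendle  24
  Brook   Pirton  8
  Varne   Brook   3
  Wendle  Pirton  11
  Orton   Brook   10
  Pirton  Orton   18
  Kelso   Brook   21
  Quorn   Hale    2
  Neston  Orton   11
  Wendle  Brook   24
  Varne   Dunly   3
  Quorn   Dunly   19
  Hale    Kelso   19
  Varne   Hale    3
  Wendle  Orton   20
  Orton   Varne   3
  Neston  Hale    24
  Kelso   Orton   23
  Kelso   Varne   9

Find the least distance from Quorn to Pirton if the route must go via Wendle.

Shortest Quorn→Wendle: Quorn → Hale → Wendle = 26
Shortest Wendle→Pirton: Wendle → Pirton = 11
Total via Wendle: 26 + 11 = 37 km.

37 km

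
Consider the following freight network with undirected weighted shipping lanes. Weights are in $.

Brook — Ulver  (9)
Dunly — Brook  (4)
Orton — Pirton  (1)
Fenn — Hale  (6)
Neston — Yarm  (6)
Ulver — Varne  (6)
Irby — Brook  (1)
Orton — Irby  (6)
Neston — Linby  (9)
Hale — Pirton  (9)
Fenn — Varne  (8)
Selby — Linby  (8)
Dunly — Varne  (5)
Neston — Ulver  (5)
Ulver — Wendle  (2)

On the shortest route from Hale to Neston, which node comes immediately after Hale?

Fenn

Compare a few routes:
Hale–Pirton–Orton–Irby–Brook–Ulver–Neston: 9+1+6+1+9+5 = 31
Hale–Fenn–Varne–Ulver–Neston: 6+8+6+5 = 25
Cheapest is Hale–Fenn–Varne–Ulver–Neston at $25.
So from Hale the first move is to Fenn.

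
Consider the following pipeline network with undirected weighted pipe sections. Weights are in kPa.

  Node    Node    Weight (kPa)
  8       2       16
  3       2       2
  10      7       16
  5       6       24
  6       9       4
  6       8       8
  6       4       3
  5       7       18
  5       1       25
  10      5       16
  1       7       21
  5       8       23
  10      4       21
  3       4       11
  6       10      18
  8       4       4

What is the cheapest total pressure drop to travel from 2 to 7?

Running Dijkstra from 2:
2: 0
3: 2  (via 2)
4: 13  (via 3)
6: 16  (via 4)
8: 16  (via 2)
9: 20  (via 6)
10: 34  (via 4)
5: 39  (via 8)
7: 50  (via 10)
Shortest route: 2–3–4–10–7 = 50 kPa.

50 kPa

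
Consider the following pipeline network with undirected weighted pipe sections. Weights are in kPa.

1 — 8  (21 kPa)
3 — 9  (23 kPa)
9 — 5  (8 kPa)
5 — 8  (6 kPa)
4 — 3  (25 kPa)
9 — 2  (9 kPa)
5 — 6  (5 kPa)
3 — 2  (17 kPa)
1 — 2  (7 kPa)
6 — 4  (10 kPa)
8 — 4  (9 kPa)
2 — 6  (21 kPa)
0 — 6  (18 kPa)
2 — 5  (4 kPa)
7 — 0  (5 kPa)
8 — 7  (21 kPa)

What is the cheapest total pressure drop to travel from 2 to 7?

Settle nodes by increasing distance from 2:
2: 0
5: 4  (via 2)
1: 7  (via 2)
6: 9  (via 5)
9: 9  (via 2)
8: 10  (via 5)
3: 17  (via 2)
4: 19  (via 6)
0: 27  (via 6)
7: 31  (via 8)
Shortest route: 2–5–8–7 = 31 kPa.

31 kPa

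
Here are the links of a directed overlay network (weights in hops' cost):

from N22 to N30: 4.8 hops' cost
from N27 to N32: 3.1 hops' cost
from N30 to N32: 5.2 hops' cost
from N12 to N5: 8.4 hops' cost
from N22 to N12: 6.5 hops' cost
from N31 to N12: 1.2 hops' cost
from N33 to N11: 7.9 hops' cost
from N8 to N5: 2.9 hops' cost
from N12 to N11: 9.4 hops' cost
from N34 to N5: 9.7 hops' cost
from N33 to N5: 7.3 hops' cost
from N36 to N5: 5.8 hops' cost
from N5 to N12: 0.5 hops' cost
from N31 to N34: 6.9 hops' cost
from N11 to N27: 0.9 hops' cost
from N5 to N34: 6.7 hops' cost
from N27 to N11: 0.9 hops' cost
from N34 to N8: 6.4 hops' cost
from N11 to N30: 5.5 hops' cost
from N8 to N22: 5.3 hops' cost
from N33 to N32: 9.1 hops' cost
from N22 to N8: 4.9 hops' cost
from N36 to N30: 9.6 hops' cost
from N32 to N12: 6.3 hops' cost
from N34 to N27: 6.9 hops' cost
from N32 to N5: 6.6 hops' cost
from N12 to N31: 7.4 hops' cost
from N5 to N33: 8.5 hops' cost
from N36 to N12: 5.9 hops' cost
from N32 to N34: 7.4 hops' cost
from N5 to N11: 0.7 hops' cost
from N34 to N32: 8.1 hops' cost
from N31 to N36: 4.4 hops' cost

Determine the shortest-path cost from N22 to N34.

Enumerating some paths:
N22–N8–N5–N11–N27–N32–N34: 4.9+2.9+0.7+0.9+3.1+7.4 = 19.9
N22–N8–N5–N34: 4.9+2.9+6.7 = 14.5
N22–N30–N32–N34: 4.8+5.2+7.4 = 17.4
Cheapest is N22–N8–N5–N34 at 14.5 hops' cost.

14.5 hops' cost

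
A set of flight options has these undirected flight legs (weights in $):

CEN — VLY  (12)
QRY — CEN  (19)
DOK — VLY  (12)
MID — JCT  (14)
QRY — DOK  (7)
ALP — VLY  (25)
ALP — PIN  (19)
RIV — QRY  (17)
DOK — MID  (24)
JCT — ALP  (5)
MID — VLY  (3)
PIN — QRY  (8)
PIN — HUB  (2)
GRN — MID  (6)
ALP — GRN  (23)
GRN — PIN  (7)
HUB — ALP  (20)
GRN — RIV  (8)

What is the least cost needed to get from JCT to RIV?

$28

Candidate routes:
JCT - ALP - GRN - RIV: 5+23+8 = 36
JCT - MID - GRN - RIV: 14+6+8 = 28
Cheapest is JCT - MID - GRN - RIV at $28.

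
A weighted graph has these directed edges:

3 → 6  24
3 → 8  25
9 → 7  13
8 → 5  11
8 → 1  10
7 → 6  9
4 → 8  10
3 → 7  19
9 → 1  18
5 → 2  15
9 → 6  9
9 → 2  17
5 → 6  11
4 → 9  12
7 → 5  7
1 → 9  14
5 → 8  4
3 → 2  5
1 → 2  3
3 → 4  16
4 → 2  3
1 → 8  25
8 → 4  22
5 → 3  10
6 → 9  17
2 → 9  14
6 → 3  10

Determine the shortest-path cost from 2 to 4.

Candidate routes:
2 → 9 → 7 → 5 → 8 → 4: 14+13+7+4+22 = 60
2 → 9 → 6 → 3 → 4: 14+9+10+16 = 49
The minimum is 49 via 2 → 9 → 6 → 3 → 4.

49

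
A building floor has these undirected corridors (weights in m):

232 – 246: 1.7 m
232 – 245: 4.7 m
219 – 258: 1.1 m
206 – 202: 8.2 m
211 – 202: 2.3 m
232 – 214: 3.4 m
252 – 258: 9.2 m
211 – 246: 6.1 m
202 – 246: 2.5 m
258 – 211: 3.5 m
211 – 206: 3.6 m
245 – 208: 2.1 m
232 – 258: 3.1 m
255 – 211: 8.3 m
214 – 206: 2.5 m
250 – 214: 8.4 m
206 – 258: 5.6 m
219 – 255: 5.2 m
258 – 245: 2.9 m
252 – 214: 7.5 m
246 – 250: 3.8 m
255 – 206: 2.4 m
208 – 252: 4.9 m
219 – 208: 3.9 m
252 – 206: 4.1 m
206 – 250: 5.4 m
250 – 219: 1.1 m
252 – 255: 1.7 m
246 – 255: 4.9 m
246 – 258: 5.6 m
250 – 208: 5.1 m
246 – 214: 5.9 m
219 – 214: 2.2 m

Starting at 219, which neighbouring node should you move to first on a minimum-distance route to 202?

Enumerating some paths:
219 → 250 → 246 → 202: 1.1+3.8+2.5 = 7.4
219 → 258 → 211 → 202: 1.1+3.5+2.3 = 6.9
The minimum is 6.9 m via 219 → 258 → 211 → 202.
So from 219 the first move is to 258.

258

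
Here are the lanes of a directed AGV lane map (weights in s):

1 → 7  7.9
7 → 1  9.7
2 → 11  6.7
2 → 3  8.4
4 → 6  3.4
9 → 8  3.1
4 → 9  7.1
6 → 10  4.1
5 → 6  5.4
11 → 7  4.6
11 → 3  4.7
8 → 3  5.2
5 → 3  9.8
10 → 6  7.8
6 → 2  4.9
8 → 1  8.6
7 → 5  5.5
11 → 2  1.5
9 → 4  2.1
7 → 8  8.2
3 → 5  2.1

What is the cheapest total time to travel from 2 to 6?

Compare a few routes:
2–11–3–5–6: 6.7+4.7+2.1+5.4 = 18.9
2–3–5–6: 8.4+2.1+5.4 = 15.9
2–11–7–5–6: 6.7+4.6+5.5+5.4 = 22.2
2–11–7–8–3–5–6: 6.7+4.6+8.2+5.2+2.1+5.4 = 32.2
The minimum is 15.9 s via 2–3–5–6.

15.9 s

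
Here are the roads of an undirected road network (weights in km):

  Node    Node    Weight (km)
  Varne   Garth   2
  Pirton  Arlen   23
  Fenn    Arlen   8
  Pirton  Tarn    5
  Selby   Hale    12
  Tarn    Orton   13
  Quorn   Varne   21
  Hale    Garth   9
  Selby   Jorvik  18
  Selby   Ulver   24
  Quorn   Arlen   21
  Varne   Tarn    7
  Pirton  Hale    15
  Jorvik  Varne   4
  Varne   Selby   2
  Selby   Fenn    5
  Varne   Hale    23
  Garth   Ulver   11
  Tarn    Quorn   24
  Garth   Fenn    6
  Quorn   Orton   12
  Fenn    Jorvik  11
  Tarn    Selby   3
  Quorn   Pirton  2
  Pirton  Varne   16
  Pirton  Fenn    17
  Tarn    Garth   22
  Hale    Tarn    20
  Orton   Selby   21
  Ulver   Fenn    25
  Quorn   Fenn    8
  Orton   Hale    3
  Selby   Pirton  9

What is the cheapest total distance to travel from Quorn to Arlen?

16 km

Enumerating some paths:
Quorn - Arlen: 21 = 21
Quorn - Fenn - Arlen: 8+8 = 16
Cheapest is Quorn - Fenn - Arlen at 16 km.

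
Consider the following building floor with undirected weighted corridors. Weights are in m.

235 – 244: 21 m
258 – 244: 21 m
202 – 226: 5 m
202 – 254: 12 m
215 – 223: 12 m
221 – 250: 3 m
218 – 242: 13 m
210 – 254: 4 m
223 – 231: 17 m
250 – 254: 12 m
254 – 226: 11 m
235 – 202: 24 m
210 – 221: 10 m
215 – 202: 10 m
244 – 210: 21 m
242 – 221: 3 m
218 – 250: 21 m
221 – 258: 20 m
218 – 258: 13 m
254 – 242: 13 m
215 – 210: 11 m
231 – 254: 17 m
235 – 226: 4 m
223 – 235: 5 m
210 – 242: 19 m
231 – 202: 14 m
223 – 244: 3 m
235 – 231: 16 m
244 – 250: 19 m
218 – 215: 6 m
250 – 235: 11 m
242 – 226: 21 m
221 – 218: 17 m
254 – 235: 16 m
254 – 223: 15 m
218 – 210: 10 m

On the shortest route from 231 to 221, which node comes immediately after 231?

Candidate routes:
231–254–250–221: 17+12+3 = 32
231–235–250–221: 16+11+3 = 30
231–254–210–221: 17+4+10 = 31
231–254–242–221: 17+13+3 = 33
Cheapest is 231–235–250–221 at 30 m.
So from 231 the first move is to 235.

235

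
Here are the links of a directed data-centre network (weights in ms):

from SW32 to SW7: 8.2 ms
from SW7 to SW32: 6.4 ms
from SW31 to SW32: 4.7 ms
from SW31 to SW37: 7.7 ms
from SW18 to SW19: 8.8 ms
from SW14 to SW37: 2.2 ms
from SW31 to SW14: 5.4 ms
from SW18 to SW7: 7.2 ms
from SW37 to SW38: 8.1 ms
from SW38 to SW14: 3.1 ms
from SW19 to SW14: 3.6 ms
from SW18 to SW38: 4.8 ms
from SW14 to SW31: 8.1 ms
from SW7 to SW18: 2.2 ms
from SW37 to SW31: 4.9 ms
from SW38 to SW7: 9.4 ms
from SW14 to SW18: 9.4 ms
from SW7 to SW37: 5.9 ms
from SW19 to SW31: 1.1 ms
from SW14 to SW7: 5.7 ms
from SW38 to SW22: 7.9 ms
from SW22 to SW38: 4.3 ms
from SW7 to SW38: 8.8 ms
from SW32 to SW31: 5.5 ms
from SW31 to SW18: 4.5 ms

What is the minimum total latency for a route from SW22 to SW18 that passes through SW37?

19 ms

Shortest SW22→SW37: SW22 → SW38 → SW14 → SW37 = 9.6
Best SW37 to SW18: SW37 → SW31 → SW18 costing 9.4
Total via SW37: 9.6 + 9.4 = 19 ms.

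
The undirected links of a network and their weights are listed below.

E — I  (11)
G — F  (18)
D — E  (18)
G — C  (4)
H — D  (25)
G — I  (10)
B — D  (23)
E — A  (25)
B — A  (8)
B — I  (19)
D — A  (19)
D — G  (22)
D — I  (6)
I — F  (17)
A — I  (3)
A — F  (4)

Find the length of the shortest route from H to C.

45

Candidate routes:
H → D → I → A → F → G → C: 25+6+3+4+18+4 = 60
H → D → G → C: 25+22+4 = 51
H → D → I → G → C: 25+6+10+4 = 45
H → D → A → I → G → C: 25+19+3+10+4 = 61
The minimum is 45 via H → D → I → G → C.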